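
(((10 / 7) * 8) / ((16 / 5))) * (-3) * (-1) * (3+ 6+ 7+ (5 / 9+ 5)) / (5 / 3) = 970 / 7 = 138.57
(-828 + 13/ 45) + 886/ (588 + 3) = -7324369/ 8865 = -826.21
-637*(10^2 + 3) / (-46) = 65611 / 46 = 1426.33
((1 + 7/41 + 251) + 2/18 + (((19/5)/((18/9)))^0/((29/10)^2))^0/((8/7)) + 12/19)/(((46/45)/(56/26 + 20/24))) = 741.63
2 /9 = 0.22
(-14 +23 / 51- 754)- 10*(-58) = -9565 / 51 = -187.55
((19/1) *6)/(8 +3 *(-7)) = -114/13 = -8.77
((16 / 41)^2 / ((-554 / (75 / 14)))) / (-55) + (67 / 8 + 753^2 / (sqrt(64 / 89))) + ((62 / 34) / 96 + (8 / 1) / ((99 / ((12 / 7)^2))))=668652.66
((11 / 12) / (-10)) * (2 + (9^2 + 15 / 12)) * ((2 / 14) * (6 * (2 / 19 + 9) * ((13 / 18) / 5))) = -8.71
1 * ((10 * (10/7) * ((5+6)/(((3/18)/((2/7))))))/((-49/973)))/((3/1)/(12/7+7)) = -37307600/2401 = -15538.36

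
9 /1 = 9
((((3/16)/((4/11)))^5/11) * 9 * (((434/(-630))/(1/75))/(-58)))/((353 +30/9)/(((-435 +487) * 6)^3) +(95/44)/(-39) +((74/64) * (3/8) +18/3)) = 3238453966426965/777565110871785472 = 0.00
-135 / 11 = -12.27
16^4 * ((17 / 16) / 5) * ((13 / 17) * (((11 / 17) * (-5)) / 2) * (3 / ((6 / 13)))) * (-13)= 24747008 / 17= 1455706.35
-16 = -16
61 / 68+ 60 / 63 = 2641 / 1428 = 1.85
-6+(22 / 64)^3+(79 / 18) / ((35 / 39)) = -3677717 / 3440640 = -1.07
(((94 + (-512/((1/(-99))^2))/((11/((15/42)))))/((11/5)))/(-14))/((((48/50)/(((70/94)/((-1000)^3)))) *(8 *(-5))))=569911/5558784000000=0.00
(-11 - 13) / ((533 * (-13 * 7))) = 24 / 48503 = 0.00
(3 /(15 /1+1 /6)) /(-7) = -18 /637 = -0.03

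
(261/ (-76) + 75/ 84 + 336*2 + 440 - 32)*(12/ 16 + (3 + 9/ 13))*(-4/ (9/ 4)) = -6305288/ 741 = -8509.16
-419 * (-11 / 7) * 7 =4609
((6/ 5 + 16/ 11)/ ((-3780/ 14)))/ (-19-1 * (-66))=-73/ 348975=-0.00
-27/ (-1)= 27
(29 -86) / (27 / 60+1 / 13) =-14820 / 137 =-108.18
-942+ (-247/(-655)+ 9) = -610868/655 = -932.62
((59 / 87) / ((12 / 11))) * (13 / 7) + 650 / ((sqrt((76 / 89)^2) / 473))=49992452653 / 138852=360041.29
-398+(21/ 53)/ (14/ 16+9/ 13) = -3436138/ 8639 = -397.75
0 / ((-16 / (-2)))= 0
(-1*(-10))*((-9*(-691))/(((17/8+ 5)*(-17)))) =-165840/323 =-513.44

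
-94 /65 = -1.45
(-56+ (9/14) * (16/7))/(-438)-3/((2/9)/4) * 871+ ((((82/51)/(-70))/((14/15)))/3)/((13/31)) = -223086561739/4743102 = -47033.90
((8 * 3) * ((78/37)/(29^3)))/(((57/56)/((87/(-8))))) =-13104/591223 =-0.02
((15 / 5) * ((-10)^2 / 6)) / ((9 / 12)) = 200 / 3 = 66.67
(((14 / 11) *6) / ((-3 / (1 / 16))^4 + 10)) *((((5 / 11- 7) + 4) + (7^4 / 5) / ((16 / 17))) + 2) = 0.00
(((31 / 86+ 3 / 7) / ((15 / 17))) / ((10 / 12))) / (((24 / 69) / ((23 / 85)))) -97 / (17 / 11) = -12675813 / 204680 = -61.93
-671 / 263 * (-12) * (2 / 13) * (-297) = -4782888 / 3419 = -1398.91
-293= -293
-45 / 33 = -15 / 11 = -1.36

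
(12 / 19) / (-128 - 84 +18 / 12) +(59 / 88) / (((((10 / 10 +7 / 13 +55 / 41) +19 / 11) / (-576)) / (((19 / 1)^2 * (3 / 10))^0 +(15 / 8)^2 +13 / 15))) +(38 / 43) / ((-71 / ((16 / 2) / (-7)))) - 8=-28268398935134621 / 61568137900640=-459.14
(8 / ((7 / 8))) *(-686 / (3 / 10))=-62720 / 3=-20906.67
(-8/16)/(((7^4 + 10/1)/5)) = -0.00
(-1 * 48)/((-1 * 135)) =16/45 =0.36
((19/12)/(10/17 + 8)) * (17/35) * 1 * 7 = 5491/8760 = 0.63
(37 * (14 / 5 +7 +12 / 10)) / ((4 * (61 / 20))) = 2035 / 61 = 33.36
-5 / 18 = -0.28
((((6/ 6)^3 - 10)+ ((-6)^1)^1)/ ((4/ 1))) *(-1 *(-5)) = -75/ 4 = -18.75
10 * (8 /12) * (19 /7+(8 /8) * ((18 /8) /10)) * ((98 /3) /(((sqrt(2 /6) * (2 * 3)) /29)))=167069 * sqrt(3) /54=5358.74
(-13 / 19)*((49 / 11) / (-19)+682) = -1852357 / 3971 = -466.47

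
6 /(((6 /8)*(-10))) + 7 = 31 /5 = 6.20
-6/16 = -3/8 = -0.38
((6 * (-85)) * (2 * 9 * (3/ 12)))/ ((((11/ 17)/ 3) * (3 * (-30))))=2601/ 22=118.23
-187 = -187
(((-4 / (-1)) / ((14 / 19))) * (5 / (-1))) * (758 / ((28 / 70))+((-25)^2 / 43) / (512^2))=-289896632025 / 5636096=-51435.72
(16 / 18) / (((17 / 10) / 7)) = 560 / 153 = 3.66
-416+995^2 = 989609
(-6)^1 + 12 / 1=6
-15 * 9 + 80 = -55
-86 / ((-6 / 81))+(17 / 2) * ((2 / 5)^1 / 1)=5822 / 5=1164.40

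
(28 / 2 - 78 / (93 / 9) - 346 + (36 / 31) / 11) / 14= -57875 / 2387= -24.25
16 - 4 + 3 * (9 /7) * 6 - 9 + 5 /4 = 767 /28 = 27.39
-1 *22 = -22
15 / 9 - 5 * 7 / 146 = 625 / 438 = 1.43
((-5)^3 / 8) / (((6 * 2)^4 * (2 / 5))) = -625 / 331776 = -0.00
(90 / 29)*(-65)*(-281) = 1643850 / 29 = 56684.48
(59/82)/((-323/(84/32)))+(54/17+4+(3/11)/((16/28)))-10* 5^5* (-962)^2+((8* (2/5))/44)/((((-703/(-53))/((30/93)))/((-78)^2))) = -28920124981.59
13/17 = 0.76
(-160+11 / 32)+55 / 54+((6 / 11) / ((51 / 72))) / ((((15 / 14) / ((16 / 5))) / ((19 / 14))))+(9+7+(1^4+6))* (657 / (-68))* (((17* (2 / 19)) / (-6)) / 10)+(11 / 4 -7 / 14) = -11253766643 / 76744800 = -146.64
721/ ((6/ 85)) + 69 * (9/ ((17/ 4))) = 1056749/ 102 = 10360.28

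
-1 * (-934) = 934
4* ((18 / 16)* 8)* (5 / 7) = 180 / 7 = 25.71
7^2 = 49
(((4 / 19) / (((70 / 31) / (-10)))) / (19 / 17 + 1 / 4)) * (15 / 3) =-1360 / 399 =-3.41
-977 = -977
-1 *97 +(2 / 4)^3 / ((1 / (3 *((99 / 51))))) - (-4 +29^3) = -3329453 / 136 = -24481.27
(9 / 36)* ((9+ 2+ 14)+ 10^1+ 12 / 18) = 107 / 12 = 8.92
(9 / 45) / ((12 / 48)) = 4 / 5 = 0.80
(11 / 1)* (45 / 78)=165 / 26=6.35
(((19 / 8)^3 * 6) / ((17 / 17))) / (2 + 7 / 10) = 29.77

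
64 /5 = 12.80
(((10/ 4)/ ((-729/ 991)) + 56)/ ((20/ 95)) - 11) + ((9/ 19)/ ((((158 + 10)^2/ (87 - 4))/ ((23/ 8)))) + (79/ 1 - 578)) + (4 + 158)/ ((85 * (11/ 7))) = -84126812197093/ 324906785280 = -258.93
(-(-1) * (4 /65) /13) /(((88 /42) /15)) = 63 /1859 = 0.03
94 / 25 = 3.76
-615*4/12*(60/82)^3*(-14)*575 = 1086750000/1681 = 646490.18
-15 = -15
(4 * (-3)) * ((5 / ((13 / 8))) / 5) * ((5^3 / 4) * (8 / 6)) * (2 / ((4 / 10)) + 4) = -36000 / 13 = -2769.23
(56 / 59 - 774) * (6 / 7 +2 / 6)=-1140250 / 1239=-920.30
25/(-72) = -25/72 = -0.35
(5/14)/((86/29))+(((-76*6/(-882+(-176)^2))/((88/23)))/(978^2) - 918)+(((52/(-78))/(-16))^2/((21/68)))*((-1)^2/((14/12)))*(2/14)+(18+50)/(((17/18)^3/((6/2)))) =-455981603212954872113/674808794736723108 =-675.72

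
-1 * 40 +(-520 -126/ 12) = -1141/ 2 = -570.50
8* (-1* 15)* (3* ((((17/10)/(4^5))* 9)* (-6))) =4131/128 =32.27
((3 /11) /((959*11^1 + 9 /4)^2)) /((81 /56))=896 /529034821425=0.00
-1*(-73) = 73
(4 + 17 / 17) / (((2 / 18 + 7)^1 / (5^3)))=5625 / 64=87.89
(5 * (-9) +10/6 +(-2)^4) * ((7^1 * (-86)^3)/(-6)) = -182548072/9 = -20283119.11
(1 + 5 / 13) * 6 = 108 / 13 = 8.31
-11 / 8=-1.38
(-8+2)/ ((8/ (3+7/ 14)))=-21/ 8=-2.62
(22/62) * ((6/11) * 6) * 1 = 36/31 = 1.16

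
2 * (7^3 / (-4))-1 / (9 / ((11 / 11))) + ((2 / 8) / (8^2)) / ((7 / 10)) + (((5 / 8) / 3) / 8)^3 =-8502232213 / 49545216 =-171.61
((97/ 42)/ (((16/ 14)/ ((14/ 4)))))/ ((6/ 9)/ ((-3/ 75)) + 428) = 679/ 39488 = 0.02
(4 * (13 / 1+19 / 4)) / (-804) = -71 / 804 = -0.09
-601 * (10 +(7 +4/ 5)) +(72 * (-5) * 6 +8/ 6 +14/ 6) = -192812/ 15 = -12854.13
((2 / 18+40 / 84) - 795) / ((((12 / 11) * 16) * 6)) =-4301 / 567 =-7.59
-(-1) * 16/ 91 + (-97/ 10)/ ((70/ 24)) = -7166/ 2275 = -3.15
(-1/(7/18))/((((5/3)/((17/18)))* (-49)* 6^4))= 17/740880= 0.00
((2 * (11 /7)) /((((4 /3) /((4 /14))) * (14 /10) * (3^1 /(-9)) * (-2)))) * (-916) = -226710 /343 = -660.96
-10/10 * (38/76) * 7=-3.50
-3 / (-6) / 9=1 / 18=0.06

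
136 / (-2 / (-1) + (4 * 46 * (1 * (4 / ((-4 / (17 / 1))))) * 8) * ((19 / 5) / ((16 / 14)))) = -340 / 208007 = -0.00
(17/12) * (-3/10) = -17/40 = -0.42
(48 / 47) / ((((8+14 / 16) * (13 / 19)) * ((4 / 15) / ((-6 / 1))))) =-164160 / 43381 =-3.78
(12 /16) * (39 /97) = 117 /388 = 0.30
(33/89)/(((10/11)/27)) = 11.01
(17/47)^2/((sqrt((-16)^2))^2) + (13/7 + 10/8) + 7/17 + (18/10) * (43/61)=98279108967/20524967680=4.79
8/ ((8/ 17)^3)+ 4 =5169/ 64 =80.77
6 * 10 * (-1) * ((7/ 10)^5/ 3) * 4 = -16807/ 1250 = -13.45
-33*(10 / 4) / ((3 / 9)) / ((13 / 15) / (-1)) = 7425 / 26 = 285.58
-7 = -7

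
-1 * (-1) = 1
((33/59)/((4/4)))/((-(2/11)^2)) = -3993/236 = -16.92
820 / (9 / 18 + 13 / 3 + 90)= 4920 / 569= 8.65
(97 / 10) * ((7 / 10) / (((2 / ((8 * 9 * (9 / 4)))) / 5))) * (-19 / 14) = -149283 / 40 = -3732.08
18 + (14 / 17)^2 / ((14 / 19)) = 5468 / 289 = 18.92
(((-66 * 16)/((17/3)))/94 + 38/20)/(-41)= 659/327590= 0.00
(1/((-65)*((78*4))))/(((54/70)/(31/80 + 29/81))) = -33817/709637760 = -0.00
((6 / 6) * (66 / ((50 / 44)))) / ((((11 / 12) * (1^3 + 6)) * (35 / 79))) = 125136 / 6125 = 20.43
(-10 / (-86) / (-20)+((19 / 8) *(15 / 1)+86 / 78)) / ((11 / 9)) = 1477977 / 49192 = 30.05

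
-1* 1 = -1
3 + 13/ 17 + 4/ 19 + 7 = 3545/ 323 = 10.98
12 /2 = 6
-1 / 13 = -0.08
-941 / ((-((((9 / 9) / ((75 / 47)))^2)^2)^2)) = 39563.70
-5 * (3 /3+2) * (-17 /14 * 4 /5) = 102 /7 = 14.57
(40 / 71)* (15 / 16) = 75 / 142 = 0.53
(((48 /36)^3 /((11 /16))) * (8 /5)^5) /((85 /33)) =33554432 /2390625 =14.04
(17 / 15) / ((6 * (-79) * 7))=-17 / 49770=-0.00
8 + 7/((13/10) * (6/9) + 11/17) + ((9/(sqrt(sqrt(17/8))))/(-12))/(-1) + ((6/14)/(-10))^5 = 3 * 34^(3/4)/68 + 4095025503101/324375100000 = 13.25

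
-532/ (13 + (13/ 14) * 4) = -3724/ 117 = -31.83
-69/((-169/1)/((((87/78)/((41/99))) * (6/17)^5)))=770208912/127896458989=0.01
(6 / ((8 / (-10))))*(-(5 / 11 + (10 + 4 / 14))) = 12405 / 154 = 80.55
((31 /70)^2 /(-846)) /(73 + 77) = -961 /621810000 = -0.00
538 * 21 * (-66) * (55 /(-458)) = 20505870 /229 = 89545.28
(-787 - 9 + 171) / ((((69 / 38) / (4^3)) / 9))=-198260.87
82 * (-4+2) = -164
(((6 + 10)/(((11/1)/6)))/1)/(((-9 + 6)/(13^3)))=-70304/11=-6391.27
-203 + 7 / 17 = -3444 / 17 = -202.59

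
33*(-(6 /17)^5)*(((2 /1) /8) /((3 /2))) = -42768 /1419857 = -0.03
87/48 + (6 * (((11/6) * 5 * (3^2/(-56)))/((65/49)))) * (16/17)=-15767/3536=-4.46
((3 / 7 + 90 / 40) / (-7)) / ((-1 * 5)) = 15 / 196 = 0.08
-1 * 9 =-9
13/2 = 6.50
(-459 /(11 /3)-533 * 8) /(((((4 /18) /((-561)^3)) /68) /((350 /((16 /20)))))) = 103746066393902625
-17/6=-2.83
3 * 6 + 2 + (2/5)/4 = 20.10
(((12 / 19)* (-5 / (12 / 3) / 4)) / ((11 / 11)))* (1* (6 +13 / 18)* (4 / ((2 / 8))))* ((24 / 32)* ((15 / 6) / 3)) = -3025 / 228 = -13.27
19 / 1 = 19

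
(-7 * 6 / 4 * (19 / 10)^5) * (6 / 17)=-155994237 / 1700000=-91.76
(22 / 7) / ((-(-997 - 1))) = 11 / 3493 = 0.00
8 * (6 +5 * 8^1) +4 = 372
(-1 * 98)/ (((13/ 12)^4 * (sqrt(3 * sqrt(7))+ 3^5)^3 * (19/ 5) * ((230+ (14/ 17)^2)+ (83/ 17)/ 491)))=-0.00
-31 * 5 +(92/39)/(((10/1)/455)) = -143/3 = -47.67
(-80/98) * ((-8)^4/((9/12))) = -655360/147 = -4458.23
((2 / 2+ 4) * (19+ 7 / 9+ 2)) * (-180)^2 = 3528000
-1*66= -66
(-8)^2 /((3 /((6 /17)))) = 128 /17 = 7.53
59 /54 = 1.09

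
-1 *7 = -7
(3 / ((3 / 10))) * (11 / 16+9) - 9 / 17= 13103 / 136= 96.35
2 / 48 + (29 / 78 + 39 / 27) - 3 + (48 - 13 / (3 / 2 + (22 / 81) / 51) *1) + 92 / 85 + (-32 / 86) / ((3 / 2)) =39.06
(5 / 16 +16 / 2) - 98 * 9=-873.69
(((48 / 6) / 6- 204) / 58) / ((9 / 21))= -2128 / 261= -8.15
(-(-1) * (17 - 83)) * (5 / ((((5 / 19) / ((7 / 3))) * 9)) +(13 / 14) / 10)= -208681 / 630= -331.24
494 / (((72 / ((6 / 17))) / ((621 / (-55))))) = -51129 / 1870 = -27.34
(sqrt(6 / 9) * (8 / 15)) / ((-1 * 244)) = -2 * sqrt(6) / 2745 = -0.00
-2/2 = -1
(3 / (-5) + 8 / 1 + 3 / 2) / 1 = 89 / 10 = 8.90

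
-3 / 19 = -0.16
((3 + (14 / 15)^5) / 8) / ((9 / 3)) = 2815949 / 18225000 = 0.15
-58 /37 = -1.57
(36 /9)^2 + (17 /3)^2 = 48.11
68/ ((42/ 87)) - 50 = 636/ 7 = 90.86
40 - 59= -19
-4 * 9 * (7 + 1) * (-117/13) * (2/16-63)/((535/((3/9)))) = -54324/535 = -101.54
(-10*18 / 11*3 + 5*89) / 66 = 4355 / 726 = 6.00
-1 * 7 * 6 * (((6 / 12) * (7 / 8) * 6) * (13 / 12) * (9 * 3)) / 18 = -5733 / 32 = -179.16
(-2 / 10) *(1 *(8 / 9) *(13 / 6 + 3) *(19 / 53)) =-2356 / 7155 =-0.33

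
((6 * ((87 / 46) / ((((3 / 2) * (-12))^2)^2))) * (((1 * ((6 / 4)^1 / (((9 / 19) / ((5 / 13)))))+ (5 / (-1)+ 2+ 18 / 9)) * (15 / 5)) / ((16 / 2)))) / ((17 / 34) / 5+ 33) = 0.00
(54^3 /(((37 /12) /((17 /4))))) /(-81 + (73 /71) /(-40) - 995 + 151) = -93856320 /400007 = -234.64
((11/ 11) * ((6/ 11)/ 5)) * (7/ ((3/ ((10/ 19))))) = 28/ 209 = 0.13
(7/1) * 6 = 42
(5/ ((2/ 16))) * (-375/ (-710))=21.13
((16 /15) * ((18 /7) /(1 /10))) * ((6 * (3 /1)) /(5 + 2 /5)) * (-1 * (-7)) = 640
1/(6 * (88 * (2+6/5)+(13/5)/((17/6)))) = 85/144084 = 0.00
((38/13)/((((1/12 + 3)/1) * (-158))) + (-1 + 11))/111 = 379762/4217889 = 0.09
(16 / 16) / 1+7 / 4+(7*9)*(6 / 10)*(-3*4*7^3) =-3111641 / 20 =-155582.05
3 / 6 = 1 / 2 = 0.50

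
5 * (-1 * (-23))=115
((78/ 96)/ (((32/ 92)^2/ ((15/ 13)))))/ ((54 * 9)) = 2645/ 165888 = 0.02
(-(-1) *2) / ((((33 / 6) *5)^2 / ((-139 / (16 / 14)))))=-973 / 3025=-0.32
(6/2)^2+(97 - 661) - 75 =-630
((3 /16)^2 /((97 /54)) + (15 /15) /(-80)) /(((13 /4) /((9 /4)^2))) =35559 /3228160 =0.01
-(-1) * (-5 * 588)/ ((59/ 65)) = -3238.98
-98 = -98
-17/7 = -2.43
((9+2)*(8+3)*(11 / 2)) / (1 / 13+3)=17303 / 80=216.29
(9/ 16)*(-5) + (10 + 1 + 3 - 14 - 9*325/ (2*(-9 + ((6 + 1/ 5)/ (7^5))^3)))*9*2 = 62429692049264856555/ 21364026794624336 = 2922.19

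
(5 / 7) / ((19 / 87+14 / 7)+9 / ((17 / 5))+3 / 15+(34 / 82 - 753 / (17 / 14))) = -1515975 / 1304485252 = -0.00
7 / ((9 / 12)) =28 / 3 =9.33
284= 284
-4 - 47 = -51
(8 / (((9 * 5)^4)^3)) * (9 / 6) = 4 / 22984174518310546875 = 0.00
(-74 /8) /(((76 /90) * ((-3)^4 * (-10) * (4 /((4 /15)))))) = 37 /41040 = 0.00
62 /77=0.81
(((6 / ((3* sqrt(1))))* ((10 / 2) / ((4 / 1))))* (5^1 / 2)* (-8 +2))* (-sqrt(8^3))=600* sqrt(2)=848.53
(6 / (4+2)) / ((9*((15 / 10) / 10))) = 20 / 27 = 0.74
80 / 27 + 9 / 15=481 / 135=3.56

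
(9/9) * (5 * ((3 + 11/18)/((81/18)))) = 325/81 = 4.01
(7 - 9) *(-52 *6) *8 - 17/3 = 14959/3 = 4986.33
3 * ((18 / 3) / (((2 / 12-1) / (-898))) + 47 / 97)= 9408153 / 485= 19398.25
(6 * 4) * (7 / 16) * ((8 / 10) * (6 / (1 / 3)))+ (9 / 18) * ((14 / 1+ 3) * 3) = 1767 / 10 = 176.70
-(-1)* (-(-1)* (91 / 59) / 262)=91 / 15458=0.01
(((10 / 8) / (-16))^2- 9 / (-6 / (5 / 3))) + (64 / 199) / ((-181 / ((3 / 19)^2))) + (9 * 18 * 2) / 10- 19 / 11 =97190090911413 / 2929284075520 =33.18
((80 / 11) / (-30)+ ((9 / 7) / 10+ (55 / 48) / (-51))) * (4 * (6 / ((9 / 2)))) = -128479 / 176715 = -0.73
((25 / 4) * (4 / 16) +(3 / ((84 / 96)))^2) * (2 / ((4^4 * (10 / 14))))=0.15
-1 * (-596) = 596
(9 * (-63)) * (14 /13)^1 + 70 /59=-467432 /767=-609.43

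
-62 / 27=-2.30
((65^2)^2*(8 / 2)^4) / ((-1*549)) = -4569760000 / 549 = -8323788.71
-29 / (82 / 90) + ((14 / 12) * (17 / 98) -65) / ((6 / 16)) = -528541 / 2583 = -204.62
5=5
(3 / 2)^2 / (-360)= -1 / 160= -0.01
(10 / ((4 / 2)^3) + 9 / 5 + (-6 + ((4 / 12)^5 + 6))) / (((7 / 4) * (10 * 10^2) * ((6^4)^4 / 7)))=14843 / 3427648537559040000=0.00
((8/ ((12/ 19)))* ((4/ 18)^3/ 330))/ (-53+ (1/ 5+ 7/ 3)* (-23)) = -152/ 40151133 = -0.00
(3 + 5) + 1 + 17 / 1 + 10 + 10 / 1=46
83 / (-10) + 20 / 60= -239 / 30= -7.97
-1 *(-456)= 456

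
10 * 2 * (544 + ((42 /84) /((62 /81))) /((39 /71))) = 4394225 /403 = 10903.78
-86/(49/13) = -1118/49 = -22.82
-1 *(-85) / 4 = 85 / 4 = 21.25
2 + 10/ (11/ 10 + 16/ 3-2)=566/ 133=4.26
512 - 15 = 497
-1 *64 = -64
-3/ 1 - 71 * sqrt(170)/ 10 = -95.57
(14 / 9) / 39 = 14 / 351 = 0.04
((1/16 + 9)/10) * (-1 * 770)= -11165/16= -697.81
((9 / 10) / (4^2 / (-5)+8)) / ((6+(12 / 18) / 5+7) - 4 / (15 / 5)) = 15 / 944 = 0.02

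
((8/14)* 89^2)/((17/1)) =31684/119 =266.25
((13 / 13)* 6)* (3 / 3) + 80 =86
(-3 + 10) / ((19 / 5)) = 35 / 19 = 1.84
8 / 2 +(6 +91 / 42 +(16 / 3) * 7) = 99 / 2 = 49.50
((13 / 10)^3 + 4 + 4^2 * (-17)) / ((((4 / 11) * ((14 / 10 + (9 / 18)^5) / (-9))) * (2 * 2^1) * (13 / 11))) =289459467 / 297700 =972.32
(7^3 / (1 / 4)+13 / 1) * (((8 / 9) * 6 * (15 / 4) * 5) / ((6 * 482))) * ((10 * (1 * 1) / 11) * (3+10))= 4501250 / 7953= 565.98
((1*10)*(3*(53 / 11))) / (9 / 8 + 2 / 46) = 58512 / 473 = 123.70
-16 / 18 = -8 / 9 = -0.89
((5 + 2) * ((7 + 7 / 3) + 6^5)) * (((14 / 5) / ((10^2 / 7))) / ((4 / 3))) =2002777 / 250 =8011.11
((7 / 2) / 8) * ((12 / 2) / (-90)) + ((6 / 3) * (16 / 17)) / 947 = -105013 / 3863760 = -0.03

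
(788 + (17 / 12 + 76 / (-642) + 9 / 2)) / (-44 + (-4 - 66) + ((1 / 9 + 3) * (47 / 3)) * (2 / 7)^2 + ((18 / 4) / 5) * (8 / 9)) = -321059655 / 44175592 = -7.27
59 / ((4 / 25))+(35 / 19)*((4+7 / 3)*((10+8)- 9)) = 1895 / 4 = 473.75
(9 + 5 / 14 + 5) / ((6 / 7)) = 16.75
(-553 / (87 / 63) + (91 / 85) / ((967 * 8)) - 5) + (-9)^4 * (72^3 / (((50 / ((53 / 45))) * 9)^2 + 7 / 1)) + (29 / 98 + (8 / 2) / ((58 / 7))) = 6272538000286966292273 / 383177804112339880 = 16369.78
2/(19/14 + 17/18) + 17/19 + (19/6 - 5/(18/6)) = 3.26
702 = 702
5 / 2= 2.50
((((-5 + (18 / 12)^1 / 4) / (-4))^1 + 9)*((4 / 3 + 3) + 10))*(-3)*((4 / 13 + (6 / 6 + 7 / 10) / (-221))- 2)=47515 / 64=742.42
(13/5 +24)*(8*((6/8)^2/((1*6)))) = 399/20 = 19.95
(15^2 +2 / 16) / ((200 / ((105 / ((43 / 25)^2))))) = 4727625 / 118336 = 39.95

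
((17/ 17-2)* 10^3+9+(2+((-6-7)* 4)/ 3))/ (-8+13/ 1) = -3019/ 15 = -201.27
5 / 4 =1.25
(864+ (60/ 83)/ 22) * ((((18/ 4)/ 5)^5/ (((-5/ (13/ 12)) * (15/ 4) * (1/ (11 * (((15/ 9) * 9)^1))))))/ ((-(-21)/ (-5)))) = 33642203283/ 29050000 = 1158.08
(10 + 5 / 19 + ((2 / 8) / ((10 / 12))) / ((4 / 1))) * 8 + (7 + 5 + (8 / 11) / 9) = 94.79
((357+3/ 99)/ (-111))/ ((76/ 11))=-5891/ 12654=-0.47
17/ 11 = 1.55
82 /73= 1.12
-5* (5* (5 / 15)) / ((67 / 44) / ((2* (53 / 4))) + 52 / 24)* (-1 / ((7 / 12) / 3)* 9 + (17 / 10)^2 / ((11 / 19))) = 16852039 / 108920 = 154.72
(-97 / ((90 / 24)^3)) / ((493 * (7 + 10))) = -6208 / 28285875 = -0.00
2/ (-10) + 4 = 19/ 5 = 3.80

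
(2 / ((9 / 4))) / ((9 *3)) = 8 / 243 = 0.03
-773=-773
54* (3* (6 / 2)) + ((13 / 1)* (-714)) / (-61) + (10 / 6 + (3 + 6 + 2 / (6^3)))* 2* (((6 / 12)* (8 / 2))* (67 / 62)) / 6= 645.86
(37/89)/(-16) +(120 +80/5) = 193627/1424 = 135.97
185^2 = 34225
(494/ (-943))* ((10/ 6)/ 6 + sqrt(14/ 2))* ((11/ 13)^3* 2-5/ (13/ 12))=710410/ 1434303 + 284164* sqrt(7)/ 159367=5.21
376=376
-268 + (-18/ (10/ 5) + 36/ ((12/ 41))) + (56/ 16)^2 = -567/ 4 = -141.75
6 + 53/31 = 239/31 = 7.71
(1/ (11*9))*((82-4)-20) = 58/ 99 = 0.59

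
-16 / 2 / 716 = -2 / 179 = -0.01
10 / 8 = 5 / 4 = 1.25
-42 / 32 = -1.31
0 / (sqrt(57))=0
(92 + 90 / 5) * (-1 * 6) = -660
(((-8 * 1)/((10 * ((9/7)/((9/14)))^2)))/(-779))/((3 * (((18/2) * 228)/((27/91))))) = 1/80813460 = 0.00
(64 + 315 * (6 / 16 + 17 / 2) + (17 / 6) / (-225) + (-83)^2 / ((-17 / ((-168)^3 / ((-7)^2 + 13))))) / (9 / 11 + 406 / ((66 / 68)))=970243071320479 / 13120086600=73950.97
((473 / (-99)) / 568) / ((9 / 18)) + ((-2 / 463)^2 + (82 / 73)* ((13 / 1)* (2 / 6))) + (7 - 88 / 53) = 21602932547533 / 2119930197516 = 10.19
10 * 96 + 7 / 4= 3847 / 4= 961.75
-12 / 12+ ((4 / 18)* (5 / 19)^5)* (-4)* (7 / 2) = -22372391 / 22284891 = -1.00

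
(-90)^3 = -729000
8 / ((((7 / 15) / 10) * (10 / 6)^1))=720 / 7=102.86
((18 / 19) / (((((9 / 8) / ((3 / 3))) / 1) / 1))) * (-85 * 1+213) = 2048 / 19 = 107.79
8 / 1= 8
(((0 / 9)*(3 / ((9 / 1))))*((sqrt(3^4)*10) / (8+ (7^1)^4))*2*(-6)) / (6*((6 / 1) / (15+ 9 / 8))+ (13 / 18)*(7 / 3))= 0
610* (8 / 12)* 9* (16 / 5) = 11712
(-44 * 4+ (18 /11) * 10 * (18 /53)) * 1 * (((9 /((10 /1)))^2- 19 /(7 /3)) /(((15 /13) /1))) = 552560606 /510125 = 1083.19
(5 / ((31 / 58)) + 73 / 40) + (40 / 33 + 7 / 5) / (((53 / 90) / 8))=33735249 / 722920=46.67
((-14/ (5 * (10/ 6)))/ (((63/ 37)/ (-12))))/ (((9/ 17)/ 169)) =850408/ 225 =3779.59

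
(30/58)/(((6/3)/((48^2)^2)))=39813120/29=1372866.21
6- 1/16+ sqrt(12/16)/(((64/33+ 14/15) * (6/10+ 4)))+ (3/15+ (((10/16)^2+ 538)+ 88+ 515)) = 275 * sqrt(3)/7268+ 367209/320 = 1147.59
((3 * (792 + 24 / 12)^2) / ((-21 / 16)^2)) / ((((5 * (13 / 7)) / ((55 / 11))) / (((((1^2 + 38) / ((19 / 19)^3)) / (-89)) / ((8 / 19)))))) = -383305088 / 623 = -615256.96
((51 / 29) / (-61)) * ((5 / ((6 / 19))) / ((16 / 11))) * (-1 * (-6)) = -53295 / 28304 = -1.88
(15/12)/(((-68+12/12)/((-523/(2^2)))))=2615/1072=2.44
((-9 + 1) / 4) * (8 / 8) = -2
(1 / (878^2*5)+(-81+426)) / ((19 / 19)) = 1329774901 / 3854420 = 345.00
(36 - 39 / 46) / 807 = 539 / 12374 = 0.04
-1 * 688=-688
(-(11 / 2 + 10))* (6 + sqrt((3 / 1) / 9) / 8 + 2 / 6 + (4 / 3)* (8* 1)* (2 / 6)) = -2759 / 18 -31* sqrt(3) / 48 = -154.40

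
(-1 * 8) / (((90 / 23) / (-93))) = 2852 / 15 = 190.13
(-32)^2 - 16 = 1008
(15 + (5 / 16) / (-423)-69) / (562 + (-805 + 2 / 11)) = 4020247 / 18077328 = 0.22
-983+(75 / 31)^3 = -28862678 / 29791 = -968.84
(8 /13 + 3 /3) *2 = 42 /13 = 3.23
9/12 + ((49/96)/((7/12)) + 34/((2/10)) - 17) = 1237/8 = 154.62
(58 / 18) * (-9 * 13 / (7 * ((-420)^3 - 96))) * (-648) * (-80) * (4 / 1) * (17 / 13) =0.20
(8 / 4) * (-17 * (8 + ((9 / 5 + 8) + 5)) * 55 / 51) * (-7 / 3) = 5852 / 3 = 1950.67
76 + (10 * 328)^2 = 10758476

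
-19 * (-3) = 57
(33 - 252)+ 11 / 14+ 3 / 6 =-1524 / 7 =-217.71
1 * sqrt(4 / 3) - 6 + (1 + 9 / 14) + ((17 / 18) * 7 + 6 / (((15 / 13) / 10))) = 2 * sqrt(3) / 3 + 3418 / 63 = 55.41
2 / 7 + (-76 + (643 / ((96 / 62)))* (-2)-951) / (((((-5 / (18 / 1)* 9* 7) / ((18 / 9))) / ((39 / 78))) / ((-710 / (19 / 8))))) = -12660890 / 399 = -31731.55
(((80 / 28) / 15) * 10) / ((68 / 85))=50 / 21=2.38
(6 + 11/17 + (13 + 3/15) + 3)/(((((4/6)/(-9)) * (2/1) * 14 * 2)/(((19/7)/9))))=-55347/33320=-1.66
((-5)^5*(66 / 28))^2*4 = 10634765625 / 49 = 217036033.16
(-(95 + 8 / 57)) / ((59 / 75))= -135575 / 1121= -120.94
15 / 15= 1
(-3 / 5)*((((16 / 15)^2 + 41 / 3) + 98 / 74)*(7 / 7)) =-134272 / 13875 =-9.68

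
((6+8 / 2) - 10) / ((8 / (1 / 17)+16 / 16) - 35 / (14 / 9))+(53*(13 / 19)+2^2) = 765 / 19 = 40.26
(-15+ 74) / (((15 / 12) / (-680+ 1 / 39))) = -6258484 / 195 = -32094.79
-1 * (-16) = 16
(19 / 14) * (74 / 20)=703 / 140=5.02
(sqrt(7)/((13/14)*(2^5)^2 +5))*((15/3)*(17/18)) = 595*sqrt(7)/120438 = 0.01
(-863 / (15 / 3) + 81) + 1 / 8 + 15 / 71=-259189 / 2840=-91.26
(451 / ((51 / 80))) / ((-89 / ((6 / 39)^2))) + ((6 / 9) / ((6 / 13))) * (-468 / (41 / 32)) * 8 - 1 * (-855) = -105865242211 / 31450731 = -3366.07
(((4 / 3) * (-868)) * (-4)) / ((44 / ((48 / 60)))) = 84.17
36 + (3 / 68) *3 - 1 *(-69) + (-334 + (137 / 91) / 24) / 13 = 38345179 / 482664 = 79.44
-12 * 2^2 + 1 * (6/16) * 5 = -369/8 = -46.12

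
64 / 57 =1.12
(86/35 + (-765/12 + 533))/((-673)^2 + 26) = 22013/21137900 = 0.00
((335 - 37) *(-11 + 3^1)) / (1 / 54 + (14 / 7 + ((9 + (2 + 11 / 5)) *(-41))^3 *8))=16092000 / 8559869090887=0.00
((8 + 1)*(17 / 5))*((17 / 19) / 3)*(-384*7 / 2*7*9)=-73410624 / 95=-772743.41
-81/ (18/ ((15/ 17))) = -135/ 34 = -3.97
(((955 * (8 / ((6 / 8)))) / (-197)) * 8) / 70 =-24448 / 4137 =-5.91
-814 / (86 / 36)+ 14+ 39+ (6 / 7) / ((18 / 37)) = -258242 / 903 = -285.98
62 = 62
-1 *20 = -20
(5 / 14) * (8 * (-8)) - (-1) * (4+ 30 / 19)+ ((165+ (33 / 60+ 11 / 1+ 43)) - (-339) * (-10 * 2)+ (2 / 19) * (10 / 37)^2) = -23953032333 / 3641540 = -6577.72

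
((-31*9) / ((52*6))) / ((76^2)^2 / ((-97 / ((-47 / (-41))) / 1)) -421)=369861 / 163248445256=0.00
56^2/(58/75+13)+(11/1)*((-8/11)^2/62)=80236256/352253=227.78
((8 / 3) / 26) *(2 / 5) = 8 / 195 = 0.04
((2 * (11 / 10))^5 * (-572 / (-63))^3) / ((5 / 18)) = 60281147079296 / 434109375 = 138861.66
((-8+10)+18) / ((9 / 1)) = 20 / 9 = 2.22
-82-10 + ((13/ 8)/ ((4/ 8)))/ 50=-91.94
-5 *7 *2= -70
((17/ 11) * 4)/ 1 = 68/ 11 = 6.18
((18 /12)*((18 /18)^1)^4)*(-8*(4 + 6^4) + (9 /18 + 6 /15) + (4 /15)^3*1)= -70193797 /4500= -15598.62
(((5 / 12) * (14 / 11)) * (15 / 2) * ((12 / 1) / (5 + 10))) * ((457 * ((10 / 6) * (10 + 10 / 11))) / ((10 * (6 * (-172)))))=-79975 / 31218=-2.56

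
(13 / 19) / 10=0.07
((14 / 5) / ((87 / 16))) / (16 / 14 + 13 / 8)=12544 / 67425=0.19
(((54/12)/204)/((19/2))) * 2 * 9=27/646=0.04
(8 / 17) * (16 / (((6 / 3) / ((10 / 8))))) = 80 / 17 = 4.71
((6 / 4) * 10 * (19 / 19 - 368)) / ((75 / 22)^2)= -177628 / 375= -473.67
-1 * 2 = -2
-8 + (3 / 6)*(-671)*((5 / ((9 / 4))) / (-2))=364.78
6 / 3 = 2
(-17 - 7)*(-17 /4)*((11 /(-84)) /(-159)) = 187 /2226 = 0.08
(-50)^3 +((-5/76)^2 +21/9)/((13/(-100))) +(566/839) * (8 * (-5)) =-5908265128565/47249124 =-125044.97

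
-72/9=-8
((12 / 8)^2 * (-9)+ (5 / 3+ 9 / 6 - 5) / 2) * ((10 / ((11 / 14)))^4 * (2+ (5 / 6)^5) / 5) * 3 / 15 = -569512157900 / 10673289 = -53358.64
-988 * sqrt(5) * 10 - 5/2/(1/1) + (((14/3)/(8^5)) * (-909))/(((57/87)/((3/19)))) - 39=-9880 * sqrt(5) - 245641423/5914624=-22133.88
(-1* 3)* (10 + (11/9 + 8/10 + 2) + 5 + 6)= -1126/15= -75.07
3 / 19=0.16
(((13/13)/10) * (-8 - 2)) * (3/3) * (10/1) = -10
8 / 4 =2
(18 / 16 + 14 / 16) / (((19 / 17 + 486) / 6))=204 / 8281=0.02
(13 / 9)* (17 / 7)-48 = -2803 / 63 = -44.49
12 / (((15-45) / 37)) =-74 / 5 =-14.80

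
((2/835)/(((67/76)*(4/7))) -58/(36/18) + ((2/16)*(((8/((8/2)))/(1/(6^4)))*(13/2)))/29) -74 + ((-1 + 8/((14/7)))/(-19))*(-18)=-848706919/30825695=-27.53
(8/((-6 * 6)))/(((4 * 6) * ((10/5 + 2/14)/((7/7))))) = -7/1620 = -0.00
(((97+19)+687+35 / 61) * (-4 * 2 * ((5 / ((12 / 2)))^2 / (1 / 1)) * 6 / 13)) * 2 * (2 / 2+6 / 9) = -49018000 / 7137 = -6868.15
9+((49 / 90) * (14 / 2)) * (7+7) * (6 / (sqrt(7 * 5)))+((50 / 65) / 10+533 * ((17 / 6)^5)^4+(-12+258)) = 686 * sqrt(35) / 75+28161059428784851394969521745 / 47530059720818688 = 592489460286.16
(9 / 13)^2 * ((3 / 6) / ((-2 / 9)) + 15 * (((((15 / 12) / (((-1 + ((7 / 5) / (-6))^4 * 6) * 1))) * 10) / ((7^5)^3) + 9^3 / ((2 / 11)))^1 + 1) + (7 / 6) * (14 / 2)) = 12271237200788405669862579 / 425556810252085935332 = 28835.72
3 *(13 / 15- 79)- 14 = -1242 / 5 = -248.40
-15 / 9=-1.67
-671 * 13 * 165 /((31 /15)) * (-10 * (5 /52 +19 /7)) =274019625 /14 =19572830.36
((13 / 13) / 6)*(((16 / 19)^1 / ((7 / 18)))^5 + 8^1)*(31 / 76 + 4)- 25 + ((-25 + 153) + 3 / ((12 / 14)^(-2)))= 346465200219410 / 2372100365901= 146.06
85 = 85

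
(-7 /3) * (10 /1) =-70 /3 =-23.33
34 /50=17 /25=0.68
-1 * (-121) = 121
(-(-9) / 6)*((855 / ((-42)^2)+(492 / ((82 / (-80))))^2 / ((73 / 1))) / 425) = 27099201 / 2432360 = 11.14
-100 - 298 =-398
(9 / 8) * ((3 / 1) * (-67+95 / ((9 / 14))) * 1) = 2181 / 8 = 272.62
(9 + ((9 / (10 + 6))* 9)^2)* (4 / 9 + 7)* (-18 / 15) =-39597 / 128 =-309.35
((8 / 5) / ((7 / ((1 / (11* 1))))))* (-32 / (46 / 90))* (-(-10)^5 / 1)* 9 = -2073600000 / 1771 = -1170863.92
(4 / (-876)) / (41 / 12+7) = -4 / 9125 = -0.00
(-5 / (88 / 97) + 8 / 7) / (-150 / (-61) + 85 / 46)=-3775473 / 3722180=-1.01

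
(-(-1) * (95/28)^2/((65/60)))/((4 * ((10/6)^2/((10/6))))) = 16245/10192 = 1.59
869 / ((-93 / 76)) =-66044 / 93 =-710.15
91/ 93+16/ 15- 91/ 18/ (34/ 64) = -177179/ 23715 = -7.47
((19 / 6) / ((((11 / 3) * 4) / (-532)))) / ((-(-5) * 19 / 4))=-4.84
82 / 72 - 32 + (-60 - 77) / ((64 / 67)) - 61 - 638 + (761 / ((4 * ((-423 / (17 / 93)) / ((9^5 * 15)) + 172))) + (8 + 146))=-39679364480401 / 55250129088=-718.18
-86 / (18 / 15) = -71.67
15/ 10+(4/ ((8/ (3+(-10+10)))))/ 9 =5/ 3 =1.67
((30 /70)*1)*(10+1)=33 /7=4.71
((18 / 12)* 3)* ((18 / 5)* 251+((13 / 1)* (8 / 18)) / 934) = 9494642 / 2335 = 4066.23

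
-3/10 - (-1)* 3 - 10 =-73/10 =-7.30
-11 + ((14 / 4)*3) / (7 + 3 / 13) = -1795 / 188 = -9.55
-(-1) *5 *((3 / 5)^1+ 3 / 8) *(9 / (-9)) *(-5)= 195 / 8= 24.38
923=923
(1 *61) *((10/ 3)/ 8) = 305/ 12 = 25.42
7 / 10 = 0.70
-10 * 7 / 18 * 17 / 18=-595 / 162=-3.67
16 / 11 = 1.45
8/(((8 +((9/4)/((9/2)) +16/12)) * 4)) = 12/59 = 0.20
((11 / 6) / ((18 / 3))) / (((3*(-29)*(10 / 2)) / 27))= -11 / 580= -0.02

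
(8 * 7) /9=56 /9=6.22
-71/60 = -1.18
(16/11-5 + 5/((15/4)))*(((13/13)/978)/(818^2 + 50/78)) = -949/280739272638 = -0.00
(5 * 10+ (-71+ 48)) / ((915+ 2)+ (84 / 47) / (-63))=3807 / 129293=0.03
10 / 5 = 2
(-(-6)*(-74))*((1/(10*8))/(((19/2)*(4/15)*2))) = -333/304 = -1.10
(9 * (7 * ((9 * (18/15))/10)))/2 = 1701/50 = 34.02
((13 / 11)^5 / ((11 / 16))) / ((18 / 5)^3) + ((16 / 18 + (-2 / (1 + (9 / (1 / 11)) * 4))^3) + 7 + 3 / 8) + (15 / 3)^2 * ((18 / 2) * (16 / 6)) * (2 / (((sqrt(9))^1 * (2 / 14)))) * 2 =3625593861426013426919 / 646465193000560296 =5608.34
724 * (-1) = -724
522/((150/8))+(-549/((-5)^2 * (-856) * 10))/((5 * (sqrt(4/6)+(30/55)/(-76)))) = 27.84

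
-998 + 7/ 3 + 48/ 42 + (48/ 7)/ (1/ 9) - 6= -19715/ 21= -938.81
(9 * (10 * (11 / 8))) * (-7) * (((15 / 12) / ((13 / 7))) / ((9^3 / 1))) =-13475 / 16848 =-0.80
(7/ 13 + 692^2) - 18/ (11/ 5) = 478856.36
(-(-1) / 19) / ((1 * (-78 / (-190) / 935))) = 119.87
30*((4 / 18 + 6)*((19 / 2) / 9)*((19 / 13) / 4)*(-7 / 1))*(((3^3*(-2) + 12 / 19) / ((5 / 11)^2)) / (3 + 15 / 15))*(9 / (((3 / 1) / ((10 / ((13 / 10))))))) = 2253020 / 3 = 751006.67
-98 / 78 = -49 / 39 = -1.26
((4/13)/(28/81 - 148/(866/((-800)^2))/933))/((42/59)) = -214518159/58010199338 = -0.00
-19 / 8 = -2.38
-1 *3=-3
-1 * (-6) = 6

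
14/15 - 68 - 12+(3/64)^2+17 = -3813241/61440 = -62.06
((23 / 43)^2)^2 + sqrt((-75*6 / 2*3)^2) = 2307970516 / 3418801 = 675.08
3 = 3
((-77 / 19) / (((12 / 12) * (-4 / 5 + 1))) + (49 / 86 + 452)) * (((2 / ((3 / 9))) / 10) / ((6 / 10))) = 432.31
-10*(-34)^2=-11560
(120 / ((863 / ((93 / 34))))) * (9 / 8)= 12555 / 29342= 0.43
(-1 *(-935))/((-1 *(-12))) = 935/12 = 77.92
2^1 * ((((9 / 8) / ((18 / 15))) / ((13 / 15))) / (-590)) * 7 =-315 / 12272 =-0.03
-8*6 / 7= -48 / 7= -6.86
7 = 7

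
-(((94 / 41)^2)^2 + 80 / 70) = -569130360 / 19780327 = -28.77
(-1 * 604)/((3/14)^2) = -118384/9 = -13153.78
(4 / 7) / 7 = 4 / 49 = 0.08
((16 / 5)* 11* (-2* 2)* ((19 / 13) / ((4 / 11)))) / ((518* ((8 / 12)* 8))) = -6897 / 33670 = -0.20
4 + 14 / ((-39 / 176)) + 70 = 422 / 39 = 10.82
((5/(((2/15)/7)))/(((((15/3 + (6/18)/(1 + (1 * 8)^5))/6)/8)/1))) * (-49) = -7586842725/61442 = -123479.75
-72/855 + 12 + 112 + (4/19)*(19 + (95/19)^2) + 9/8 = 102071/760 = 134.30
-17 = -17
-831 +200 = -631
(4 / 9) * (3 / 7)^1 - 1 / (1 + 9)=19 / 210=0.09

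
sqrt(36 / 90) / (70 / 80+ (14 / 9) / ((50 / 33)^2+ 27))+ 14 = 255224 * sqrt(10) / 1184365+ 14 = 14.68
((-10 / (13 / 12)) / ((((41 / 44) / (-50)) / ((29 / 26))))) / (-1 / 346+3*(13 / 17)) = 22516296000 / 93382133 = 241.12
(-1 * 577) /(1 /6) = -3462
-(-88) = 88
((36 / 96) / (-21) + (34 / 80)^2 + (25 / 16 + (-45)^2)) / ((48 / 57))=431287137 / 179200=2406.74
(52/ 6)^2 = 75.11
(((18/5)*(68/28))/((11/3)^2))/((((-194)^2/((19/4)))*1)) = 26163/318776920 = 0.00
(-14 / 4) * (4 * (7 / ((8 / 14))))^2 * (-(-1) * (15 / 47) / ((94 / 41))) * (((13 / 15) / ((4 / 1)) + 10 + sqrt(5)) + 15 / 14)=-466708781 / 35344 - 10336305 * sqrt(5) / 8836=-15820.49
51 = 51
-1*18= -18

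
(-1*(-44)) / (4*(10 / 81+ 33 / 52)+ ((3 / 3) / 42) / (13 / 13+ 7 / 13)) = 12972960 / 898603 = 14.44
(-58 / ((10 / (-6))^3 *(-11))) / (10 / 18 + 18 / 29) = -408726 / 422125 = -0.97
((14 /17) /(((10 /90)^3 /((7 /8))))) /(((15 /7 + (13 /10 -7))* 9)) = -46305 /2822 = -16.41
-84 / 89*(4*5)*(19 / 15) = -2128 / 89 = -23.91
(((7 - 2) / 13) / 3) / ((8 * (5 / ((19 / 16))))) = 19 / 4992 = 0.00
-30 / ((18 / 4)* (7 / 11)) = -220 / 21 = -10.48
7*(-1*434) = -3038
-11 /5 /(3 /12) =-44 /5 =-8.80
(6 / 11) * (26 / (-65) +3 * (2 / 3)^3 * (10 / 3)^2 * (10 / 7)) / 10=38866 / 51975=0.75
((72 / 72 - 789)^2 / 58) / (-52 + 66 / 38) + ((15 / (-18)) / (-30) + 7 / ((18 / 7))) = -23291227 / 110780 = -210.25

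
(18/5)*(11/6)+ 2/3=109/15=7.27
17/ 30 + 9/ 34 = 212/ 255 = 0.83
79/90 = 0.88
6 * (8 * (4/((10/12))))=1152/5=230.40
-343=-343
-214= -214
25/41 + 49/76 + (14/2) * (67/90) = 906607/140220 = 6.47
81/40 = 2.02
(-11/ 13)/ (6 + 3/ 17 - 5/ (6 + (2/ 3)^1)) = -748/ 4797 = -0.16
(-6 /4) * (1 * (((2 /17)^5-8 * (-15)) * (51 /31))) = -766722924 /2589151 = -296.13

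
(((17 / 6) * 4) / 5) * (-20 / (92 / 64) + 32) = 14144 / 345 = 41.00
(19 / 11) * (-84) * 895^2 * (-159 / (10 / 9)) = 182944177290 / 11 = 16631288844.55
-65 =-65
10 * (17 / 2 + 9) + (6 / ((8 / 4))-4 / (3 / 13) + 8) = 506 / 3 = 168.67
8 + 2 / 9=74 / 9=8.22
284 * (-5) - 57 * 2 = -1534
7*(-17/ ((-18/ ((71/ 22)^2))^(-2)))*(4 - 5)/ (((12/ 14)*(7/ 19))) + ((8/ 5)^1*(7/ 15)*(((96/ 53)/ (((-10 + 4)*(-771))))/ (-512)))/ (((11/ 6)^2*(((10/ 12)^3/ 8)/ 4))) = 147309049326771926496/ 130881354171940625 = 1125.52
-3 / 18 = -1 / 6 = -0.17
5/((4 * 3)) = 0.42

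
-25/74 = -0.34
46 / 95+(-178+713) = 50871 / 95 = 535.48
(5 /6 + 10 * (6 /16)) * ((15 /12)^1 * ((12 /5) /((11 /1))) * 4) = 5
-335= -335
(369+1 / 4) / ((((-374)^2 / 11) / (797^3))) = 747748343321 / 50864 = 14700934.71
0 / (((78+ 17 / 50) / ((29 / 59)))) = 0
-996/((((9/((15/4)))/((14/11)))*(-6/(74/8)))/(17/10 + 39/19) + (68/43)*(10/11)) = -21749525259/24275686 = -895.94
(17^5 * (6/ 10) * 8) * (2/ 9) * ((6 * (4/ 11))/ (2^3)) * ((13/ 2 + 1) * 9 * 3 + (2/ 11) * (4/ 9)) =455615073016/ 5445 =83675862.81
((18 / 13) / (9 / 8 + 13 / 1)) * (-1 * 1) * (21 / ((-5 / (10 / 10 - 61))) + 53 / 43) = -1568016 / 63167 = -24.82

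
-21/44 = -0.48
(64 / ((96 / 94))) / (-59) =-188 / 177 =-1.06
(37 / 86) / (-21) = -37 / 1806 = -0.02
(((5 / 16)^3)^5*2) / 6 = 30517578125 / 3458764513820540928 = 0.00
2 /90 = 1 /45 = 0.02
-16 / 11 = -1.45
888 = 888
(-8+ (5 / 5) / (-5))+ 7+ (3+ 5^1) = 34 / 5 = 6.80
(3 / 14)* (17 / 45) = 17 / 210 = 0.08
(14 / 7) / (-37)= -0.05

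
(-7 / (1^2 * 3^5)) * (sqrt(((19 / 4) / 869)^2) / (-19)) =7 / 844668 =0.00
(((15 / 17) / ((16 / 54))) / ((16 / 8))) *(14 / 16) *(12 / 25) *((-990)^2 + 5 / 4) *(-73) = -97361690013 / 2176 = -44743423.72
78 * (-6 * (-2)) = 936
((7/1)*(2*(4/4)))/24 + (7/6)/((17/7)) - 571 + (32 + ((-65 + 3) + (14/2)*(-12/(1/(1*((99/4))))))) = -546503/204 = -2678.94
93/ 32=2.91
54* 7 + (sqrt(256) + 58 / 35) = 13848 / 35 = 395.66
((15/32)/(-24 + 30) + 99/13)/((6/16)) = 6401/312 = 20.52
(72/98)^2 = 1296/2401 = 0.54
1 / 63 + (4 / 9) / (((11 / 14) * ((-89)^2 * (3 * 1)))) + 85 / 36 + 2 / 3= 200489999 / 65871036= 3.04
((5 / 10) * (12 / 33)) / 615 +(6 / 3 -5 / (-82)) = 27889 / 13530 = 2.06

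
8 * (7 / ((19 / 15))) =840 / 19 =44.21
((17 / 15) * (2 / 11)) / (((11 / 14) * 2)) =238 / 1815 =0.13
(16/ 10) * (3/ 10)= 12/ 25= 0.48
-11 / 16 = -0.69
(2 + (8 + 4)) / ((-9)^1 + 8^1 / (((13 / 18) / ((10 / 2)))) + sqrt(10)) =109746 / 361919-2366 * sqrt(10) / 361919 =0.28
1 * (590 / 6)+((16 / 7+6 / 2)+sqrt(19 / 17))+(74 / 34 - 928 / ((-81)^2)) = sqrt(323) / 17+82490371 / 780759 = 106.71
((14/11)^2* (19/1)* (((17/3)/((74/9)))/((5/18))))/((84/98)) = 1994202/22385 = 89.09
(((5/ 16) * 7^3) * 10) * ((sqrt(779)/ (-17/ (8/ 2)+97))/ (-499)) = -1225 * sqrt(779)/ 52894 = -0.65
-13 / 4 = -3.25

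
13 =13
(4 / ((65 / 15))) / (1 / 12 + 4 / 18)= 432 / 143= 3.02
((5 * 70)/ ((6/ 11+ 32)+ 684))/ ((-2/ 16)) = -2200/ 563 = -3.91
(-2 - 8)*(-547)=5470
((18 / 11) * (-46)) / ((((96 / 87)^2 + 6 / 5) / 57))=-4314330 / 2431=-1774.71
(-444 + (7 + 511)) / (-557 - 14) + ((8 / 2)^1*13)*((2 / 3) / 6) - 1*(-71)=393895 / 5139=76.65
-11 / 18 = -0.61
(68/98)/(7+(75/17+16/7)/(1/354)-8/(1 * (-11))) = 6358/21795431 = 0.00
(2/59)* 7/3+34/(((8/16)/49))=589778/177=3332.08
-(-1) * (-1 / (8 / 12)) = -3 / 2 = -1.50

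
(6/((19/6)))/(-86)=-18/817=-0.02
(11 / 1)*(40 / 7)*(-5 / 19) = -2200 / 133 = -16.54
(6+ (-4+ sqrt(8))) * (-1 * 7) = -14 * sqrt(2) - 14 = -33.80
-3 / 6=-0.50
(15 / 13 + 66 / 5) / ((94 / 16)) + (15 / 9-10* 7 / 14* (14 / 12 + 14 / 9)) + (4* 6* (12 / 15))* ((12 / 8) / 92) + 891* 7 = 7876749539 / 1264770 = 6227.81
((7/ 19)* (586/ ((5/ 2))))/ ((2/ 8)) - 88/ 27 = 877672/ 2565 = 342.17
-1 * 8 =-8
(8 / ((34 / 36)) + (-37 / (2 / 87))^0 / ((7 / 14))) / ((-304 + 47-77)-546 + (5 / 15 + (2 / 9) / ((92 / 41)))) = -0.01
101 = 101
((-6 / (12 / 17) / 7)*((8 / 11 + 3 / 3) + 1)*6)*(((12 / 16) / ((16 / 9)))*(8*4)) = -20655 / 77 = -268.25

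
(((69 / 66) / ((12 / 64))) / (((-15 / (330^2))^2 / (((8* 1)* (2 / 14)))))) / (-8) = -293884800 / 7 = -41983542.86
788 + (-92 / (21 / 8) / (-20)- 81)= 74419 / 105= 708.75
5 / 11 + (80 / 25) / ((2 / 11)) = 993 / 55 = 18.05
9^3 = 729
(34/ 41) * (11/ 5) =374/ 205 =1.82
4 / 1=4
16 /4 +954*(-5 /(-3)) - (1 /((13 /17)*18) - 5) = 374149 /234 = 1598.93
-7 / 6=-1.17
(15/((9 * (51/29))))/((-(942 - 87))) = -29/26163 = -0.00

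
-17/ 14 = -1.21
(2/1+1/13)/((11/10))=270/143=1.89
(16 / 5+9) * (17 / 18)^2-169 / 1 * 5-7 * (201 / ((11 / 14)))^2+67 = -89947249091 / 196020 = -458867.71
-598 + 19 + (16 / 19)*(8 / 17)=-186889 / 323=-578.60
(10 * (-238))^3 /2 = -6740636000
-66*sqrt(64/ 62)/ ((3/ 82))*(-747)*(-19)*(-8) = 819333504*sqrt(62)/ 31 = 208110918.13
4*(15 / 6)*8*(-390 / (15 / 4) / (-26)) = 320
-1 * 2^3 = -8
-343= -343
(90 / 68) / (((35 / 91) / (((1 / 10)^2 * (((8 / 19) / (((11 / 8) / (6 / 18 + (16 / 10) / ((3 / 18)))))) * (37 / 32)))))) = 215007 / 1776500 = 0.12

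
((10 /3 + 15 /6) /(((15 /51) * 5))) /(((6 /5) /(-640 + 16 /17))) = -19012 /9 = -2112.44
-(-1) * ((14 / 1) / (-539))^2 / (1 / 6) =24 / 5929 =0.00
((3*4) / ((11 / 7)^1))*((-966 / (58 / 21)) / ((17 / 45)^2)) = -1725324300 / 92191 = -18714.67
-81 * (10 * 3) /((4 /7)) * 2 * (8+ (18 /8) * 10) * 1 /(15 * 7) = -4941 /2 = -2470.50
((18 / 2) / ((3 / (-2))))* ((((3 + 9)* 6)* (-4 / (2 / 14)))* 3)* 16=580608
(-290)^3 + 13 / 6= -146333987 / 6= -24388997.83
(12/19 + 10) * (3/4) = 303/38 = 7.97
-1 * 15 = -15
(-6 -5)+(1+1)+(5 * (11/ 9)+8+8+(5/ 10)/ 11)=2605/ 198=13.16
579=579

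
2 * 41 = 82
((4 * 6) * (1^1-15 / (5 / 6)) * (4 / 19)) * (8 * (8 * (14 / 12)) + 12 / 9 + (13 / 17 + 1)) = -126912 / 19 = -6679.58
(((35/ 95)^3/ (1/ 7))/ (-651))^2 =117649/ 406899824769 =0.00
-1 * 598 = -598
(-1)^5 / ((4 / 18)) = -4.50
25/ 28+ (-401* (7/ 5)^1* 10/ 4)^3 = -154819363551/ 56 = -2764631491.98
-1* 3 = -3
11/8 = 1.38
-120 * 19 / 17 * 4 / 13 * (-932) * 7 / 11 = 59498880 / 2431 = 24475.06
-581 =-581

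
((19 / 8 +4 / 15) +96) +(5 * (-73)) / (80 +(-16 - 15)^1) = 536213 / 5880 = 91.19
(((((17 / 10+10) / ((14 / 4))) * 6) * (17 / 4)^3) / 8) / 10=1724463 / 89600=19.25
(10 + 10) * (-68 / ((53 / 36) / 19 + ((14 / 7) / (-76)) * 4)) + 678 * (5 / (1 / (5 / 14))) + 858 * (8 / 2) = 375219 / 7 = 53602.71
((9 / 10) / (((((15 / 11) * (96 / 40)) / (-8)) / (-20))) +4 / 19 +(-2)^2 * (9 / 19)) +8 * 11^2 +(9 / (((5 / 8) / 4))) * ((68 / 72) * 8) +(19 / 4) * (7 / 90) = 1983155 / 1368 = 1449.67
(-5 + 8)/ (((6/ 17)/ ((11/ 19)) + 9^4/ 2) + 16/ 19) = 21318/ 23321549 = 0.00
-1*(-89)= 89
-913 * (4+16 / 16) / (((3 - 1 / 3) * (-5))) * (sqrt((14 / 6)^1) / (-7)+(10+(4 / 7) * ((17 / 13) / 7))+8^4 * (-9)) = -12617926.41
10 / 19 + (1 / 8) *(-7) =-0.35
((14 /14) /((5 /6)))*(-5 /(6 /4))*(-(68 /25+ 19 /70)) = 2094 /175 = 11.97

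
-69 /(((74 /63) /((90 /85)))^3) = -12577614147 /248858189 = -50.54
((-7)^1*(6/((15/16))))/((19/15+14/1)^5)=-34020000/629763392149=-0.00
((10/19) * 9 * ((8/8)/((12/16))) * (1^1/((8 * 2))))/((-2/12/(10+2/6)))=-465/19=-24.47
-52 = -52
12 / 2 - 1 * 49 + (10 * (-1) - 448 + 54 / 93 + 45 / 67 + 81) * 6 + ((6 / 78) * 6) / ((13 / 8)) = -806347855 / 351013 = -2297.20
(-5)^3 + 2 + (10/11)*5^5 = 29897/11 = 2717.91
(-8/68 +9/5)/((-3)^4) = 143/6885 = 0.02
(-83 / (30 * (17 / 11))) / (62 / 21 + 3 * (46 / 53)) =-338723 / 1051280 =-0.32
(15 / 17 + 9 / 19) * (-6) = -2628 / 323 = -8.14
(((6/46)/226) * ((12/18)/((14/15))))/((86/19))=0.00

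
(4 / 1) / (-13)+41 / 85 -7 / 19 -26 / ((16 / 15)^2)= -61931079 / 2687360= -23.05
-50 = -50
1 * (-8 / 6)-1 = -7 / 3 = -2.33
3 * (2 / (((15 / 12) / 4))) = 96 / 5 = 19.20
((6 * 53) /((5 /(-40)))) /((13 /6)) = -15264 /13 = -1174.15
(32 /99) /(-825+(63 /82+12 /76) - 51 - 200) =-49856 /165821535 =-0.00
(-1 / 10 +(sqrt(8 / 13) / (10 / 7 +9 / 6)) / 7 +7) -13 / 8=4*sqrt(26) / 533 +211 / 40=5.31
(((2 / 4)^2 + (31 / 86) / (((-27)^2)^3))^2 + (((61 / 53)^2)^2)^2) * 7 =6079749989810907742714300672040546455 / 276457910041104196394997562718338704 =21.99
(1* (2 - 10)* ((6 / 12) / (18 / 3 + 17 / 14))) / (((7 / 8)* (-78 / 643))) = 20576 / 3939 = 5.22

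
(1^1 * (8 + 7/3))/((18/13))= 403/54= 7.46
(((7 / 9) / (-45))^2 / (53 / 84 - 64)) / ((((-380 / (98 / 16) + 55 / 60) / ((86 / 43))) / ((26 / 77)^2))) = 7419776 / 421890289952175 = 0.00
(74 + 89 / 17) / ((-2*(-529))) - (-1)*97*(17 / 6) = 7416749 / 26979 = 274.91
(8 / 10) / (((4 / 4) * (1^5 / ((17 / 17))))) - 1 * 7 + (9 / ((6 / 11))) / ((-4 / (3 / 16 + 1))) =-7103 / 640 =-11.10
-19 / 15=-1.27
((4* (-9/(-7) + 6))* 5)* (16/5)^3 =835584/175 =4774.77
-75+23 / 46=-149 / 2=-74.50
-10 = -10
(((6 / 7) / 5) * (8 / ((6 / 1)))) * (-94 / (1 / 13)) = -9776 / 35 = -279.31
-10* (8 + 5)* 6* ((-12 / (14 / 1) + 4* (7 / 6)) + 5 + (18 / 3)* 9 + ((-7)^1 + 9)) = -353860 / 7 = -50551.43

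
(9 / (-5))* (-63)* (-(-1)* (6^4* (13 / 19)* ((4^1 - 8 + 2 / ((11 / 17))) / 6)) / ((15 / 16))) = -16982784 / 1045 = -16251.47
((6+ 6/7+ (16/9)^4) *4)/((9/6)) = 6189440/137781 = 44.92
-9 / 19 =-0.47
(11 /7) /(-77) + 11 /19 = 520 /931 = 0.56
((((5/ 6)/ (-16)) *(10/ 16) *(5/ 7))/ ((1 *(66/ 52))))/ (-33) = 1625/ 2927232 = 0.00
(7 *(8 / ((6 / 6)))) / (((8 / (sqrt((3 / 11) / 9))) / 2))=14 *sqrt(33) / 33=2.44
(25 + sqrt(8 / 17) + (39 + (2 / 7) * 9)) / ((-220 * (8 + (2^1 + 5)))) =-233 / 11550 - sqrt(34) / 28050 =-0.02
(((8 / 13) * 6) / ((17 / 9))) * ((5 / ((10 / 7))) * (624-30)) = 898128 / 221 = 4063.93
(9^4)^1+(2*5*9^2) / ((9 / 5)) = 7011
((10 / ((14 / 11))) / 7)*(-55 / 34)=-1.82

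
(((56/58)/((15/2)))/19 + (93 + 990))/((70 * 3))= 8951051/1735650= 5.16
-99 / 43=-2.30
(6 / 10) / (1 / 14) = 42 / 5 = 8.40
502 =502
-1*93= -93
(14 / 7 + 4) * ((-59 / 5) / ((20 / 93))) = -16461 / 50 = -329.22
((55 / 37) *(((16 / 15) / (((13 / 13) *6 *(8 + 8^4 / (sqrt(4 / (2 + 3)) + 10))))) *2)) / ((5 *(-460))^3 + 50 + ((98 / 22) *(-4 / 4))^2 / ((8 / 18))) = -0.00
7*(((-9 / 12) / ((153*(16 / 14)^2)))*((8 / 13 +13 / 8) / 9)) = -0.01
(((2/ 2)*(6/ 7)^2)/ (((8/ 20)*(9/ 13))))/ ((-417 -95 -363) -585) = -13/ 7154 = -0.00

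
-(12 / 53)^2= -144 / 2809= -0.05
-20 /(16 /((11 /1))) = -55 /4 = -13.75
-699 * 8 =-5592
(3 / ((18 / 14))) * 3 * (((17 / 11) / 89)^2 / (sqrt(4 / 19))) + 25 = 2023 * sqrt(19) / 1916882 + 25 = 25.00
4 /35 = 0.11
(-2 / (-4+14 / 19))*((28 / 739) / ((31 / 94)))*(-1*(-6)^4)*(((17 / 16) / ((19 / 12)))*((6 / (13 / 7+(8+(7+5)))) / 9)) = -1326528 / 710179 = -1.87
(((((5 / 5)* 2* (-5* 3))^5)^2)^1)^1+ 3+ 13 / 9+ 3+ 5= 5314410000000112 / 9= 590490000000012.44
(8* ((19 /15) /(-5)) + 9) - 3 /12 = 2017 /300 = 6.72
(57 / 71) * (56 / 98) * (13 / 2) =1482 / 497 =2.98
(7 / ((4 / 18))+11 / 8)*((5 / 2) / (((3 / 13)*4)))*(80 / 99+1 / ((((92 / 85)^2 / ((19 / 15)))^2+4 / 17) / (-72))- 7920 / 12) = -126126941336929975 / 1953340402464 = -64569.87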